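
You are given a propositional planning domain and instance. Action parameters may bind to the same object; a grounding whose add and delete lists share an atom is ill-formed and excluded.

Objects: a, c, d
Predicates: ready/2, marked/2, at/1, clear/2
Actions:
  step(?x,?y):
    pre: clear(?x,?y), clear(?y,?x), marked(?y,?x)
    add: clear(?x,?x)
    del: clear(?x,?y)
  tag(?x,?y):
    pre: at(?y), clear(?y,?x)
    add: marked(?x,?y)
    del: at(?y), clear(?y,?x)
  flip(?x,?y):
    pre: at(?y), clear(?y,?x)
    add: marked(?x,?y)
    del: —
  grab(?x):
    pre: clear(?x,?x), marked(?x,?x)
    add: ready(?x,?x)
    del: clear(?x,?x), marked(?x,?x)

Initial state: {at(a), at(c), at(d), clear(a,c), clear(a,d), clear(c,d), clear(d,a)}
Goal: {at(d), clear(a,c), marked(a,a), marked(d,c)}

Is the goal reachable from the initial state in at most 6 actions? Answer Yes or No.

1. tag(d,c)  →  {at(a), at(d), clear(a,c), clear(a,d), clear(d,a), marked(d,c)}
2. flip(d,a)  →  {at(a), at(d), clear(a,c), clear(a,d), clear(d,a), marked(d,a), marked(d,c)}
3. step(a,d)  →  {at(a), at(d), clear(a,a), clear(a,c), clear(d,a), marked(d,a), marked(d,c)}
4. tag(a,a)  →  {at(d), clear(a,c), clear(d,a), marked(a,a), marked(d,a), marked(d,c)}
optimal plan length = 4; 4 ≤ 6

Yes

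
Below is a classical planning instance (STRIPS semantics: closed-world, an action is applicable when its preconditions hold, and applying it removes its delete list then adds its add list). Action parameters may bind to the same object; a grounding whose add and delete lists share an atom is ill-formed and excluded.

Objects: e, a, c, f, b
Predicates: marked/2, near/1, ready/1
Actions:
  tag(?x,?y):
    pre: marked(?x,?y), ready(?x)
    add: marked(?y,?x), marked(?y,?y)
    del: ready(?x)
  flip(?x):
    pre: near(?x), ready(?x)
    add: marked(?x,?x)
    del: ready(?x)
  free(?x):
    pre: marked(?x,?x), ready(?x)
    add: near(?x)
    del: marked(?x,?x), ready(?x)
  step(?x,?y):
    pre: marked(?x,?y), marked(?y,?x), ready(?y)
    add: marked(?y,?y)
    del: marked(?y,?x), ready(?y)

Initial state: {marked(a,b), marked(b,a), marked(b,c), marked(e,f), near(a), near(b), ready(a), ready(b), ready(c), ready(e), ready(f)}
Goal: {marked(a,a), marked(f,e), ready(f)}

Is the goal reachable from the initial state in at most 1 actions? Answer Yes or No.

1. tag(e,f)  →  {marked(a,b), marked(b,a), marked(b,c), marked(e,f), marked(f,e), marked(f,f), near(a), near(b), ready(a), ready(b), ready(c), ready(f)}
2. tag(b,a)  →  {marked(a,a), marked(a,b), marked(b,a), marked(b,c), marked(e,f), marked(f,e), marked(f,f), near(a), near(b), ready(a), ready(c), ready(f)}
optimal plan length = 2; 2 > 1

No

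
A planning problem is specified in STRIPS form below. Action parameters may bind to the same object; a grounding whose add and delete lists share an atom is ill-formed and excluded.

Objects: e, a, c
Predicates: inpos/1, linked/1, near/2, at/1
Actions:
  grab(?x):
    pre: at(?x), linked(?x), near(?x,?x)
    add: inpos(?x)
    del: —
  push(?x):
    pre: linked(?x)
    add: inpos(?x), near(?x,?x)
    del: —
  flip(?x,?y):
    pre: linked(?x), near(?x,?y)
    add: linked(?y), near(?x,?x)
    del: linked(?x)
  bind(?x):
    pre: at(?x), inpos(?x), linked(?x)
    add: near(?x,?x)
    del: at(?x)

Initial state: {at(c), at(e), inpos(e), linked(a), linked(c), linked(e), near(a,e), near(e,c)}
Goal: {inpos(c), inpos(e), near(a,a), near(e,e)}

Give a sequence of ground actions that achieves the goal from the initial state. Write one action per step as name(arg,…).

push(e); push(a); push(c)

1. push(e)  →  {at(c), at(e), inpos(e), linked(a), linked(c), linked(e), near(a,e), near(e,c), near(e,e)}
2. push(a)  →  {at(c), at(e), inpos(a), inpos(e), linked(a), linked(c), linked(e), near(a,a), near(a,e), near(e,c), near(e,e)}
3. push(c)  →  {at(c), at(e), inpos(a), inpos(c), inpos(e), linked(a), linked(c), linked(e), near(a,a), near(a,e), near(c,c), near(e,c), near(e,e)}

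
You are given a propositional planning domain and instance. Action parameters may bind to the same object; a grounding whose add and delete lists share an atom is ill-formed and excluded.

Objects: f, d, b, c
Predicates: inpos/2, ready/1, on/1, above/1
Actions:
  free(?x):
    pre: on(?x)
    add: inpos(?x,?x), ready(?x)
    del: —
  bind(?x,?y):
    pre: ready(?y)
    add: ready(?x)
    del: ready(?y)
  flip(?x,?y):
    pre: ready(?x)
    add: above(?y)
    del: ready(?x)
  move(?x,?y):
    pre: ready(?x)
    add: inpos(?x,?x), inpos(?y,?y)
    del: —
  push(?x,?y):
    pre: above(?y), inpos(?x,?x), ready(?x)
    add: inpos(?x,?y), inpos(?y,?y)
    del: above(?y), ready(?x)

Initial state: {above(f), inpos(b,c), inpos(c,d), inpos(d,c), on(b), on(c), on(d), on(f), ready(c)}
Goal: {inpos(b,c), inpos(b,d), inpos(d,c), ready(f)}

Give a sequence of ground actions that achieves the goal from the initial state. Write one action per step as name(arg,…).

free(f); free(b); flip(c,d); push(b,d)

1. free(f)  →  {above(f), inpos(b,c), inpos(c,d), inpos(d,c), inpos(f,f), on(b), on(c), on(d), on(f), ready(c), ready(f)}
2. free(b)  →  {above(f), inpos(b,b), inpos(b,c), inpos(c,d), inpos(d,c), inpos(f,f), on(b), on(c), on(d), on(f), ready(b), ready(c), ready(f)}
3. flip(c,d)  →  {above(d), above(f), inpos(b,b), inpos(b,c), inpos(c,d), inpos(d,c), inpos(f,f), on(b), on(c), on(d), on(f), ready(b), ready(f)}
4. push(b,d)  →  {above(f), inpos(b,b), inpos(b,c), inpos(b,d), inpos(c,d), inpos(d,c), inpos(d,d), inpos(f,f), on(b), on(c), on(d), on(f), ready(f)}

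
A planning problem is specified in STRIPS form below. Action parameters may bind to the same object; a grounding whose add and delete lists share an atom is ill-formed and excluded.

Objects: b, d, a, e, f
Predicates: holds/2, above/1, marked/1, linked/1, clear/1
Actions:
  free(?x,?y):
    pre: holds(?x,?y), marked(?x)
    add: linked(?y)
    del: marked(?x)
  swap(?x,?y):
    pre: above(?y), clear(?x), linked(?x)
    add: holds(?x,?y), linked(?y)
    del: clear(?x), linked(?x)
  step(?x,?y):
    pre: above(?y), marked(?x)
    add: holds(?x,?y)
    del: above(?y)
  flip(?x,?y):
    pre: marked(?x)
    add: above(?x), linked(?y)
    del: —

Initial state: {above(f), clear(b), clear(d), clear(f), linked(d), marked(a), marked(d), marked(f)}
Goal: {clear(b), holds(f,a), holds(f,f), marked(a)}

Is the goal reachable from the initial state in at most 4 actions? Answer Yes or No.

Yes

1. step(f,f)  →  {clear(b), clear(d), clear(f), holds(f,f), linked(d), marked(a), marked(d), marked(f)}
2. flip(a,b)  →  {above(a), clear(b), clear(d), clear(f), holds(f,f), linked(b), linked(d), marked(a), marked(d), marked(f)}
3. step(f,a)  →  {clear(b), clear(d), clear(f), holds(f,a), holds(f,f), linked(b), linked(d), marked(a), marked(d), marked(f)}
optimal plan length = 3; 3 ≤ 4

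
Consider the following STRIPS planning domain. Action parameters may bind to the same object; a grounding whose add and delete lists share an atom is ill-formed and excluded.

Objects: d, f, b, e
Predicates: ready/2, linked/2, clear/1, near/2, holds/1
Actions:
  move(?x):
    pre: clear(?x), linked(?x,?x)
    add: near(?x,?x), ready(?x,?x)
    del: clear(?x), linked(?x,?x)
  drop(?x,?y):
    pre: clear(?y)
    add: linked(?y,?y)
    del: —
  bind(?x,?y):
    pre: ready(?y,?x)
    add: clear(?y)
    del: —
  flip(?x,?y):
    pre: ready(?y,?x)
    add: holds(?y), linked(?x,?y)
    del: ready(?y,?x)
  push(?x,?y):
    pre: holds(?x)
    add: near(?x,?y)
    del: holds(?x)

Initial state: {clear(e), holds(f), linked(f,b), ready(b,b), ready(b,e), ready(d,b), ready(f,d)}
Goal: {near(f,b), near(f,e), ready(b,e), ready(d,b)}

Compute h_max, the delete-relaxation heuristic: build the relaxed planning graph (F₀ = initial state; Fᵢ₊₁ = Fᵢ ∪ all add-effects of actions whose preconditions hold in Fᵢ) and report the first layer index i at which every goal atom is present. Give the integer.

F0 = init (7 atoms)
F1 = F0 ∪ {clear(b), clear(d), clear(f), holds(b), holds(d), linked(b,b), linked(b,d), linked(d,f), linked(e,b), linked(e,e), near(f,b), near(f,d), near(f,e), near(f,f)}  (21 atoms)
goal ⊆ F1  ⇒  h_max = 1

1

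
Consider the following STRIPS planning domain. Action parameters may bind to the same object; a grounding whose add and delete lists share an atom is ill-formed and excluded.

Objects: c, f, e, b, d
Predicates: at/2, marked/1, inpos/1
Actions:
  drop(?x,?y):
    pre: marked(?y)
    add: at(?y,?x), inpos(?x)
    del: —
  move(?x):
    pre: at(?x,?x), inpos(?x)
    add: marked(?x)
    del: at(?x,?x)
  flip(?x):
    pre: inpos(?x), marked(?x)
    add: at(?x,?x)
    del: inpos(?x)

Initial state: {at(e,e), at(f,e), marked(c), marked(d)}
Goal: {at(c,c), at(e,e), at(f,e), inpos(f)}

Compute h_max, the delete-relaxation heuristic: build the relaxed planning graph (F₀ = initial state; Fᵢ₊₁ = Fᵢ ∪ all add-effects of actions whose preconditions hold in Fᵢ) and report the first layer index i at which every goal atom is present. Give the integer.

F0 = init (4 atoms)
F1 = F0 ∪ {at(c,b), at(c,c), at(c,d), at(c,e), at(c,f), at(d,b), at(d,c), at(d,d), at(d,e), at(d,f), inpos(b), inpos(c), inpos(d), inpos(e), inpos(f)}  (19 atoms)
goal ⊆ F1  ⇒  h_max = 1

1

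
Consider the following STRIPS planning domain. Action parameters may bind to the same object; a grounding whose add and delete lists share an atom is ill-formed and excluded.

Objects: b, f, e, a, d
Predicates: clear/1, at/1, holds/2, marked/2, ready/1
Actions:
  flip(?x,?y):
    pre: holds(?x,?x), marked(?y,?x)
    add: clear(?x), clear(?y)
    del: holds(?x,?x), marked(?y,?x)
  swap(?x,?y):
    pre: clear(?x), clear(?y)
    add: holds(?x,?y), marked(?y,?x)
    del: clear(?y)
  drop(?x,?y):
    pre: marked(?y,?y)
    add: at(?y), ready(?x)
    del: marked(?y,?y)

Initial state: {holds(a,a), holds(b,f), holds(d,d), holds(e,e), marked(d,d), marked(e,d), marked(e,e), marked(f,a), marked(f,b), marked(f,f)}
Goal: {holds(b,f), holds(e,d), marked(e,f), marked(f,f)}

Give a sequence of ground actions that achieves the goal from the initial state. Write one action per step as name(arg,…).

flip(a,f); flip(d,e); swap(e,d); swap(f,e)

1. flip(a,f)  →  {clear(a), clear(f), holds(b,f), holds(d,d), holds(e,e), marked(d,d), marked(e,d), marked(e,e), marked(f,b), marked(f,f)}
2. flip(d,e)  →  {clear(a), clear(d), clear(e), clear(f), holds(b,f), holds(e,e), marked(d,d), marked(e,e), marked(f,b), marked(f,f)}
3. swap(e,d)  →  {clear(a), clear(e), clear(f), holds(b,f), holds(e,d), holds(e,e), marked(d,d), marked(d,e), marked(e,e), marked(f,b), marked(f,f)}
4. swap(f,e)  →  {clear(a), clear(f), holds(b,f), holds(e,d), holds(e,e), holds(f,e), marked(d,d), marked(d,e), marked(e,e), marked(e,f), marked(f,b), marked(f,f)}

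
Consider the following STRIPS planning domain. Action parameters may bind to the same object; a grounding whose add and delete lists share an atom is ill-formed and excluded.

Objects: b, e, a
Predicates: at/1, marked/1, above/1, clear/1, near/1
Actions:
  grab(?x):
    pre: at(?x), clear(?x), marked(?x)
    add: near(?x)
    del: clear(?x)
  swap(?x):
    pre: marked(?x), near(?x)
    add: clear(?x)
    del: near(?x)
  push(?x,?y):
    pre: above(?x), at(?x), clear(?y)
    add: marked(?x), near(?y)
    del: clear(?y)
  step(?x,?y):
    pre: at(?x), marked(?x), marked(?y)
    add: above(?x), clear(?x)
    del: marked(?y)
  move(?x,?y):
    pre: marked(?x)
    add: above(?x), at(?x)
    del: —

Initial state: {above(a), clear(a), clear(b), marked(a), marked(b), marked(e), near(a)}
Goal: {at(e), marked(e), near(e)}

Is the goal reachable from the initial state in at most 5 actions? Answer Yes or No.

1. move(e,b)  →  {above(a), above(e), at(e), clear(a), clear(b), marked(a), marked(b), marked(e), near(a)}
2. step(e,b)  →  {above(a), above(e), at(e), clear(a), clear(b), clear(e), marked(a), marked(e), near(a)}
3. grab(e)  →  {above(a), above(e), at(e), clear(a), clear(b), marked(a), marked(e), near(a), near(e)}
optimal plan length = 3; 3 ≤ 5

Yes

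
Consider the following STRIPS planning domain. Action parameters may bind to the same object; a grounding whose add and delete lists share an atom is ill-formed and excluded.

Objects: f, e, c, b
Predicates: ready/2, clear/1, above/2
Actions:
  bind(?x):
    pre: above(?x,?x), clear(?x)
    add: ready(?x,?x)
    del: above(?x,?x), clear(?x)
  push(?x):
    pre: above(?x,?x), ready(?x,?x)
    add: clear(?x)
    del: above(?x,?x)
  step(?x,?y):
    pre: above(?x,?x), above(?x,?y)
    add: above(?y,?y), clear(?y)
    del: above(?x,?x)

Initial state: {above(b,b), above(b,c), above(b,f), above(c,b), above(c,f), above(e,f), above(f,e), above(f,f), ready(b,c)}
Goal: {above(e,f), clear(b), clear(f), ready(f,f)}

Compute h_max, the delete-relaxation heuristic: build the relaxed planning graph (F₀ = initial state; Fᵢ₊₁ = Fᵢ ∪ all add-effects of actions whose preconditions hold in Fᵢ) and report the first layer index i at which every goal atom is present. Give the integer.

F0 = init (9 atoms)
F1 = F0 ∪ {above(c,c), above(e,e), clear(c), clear(e), clear(f)}  (14 atoms)
F2 = F1 ∪ {clear(b), ready(c,c), ready(e,e), ready(f,f)}  (18 atoms)
goal ⊆ F2  ⇒  h_max = 2

2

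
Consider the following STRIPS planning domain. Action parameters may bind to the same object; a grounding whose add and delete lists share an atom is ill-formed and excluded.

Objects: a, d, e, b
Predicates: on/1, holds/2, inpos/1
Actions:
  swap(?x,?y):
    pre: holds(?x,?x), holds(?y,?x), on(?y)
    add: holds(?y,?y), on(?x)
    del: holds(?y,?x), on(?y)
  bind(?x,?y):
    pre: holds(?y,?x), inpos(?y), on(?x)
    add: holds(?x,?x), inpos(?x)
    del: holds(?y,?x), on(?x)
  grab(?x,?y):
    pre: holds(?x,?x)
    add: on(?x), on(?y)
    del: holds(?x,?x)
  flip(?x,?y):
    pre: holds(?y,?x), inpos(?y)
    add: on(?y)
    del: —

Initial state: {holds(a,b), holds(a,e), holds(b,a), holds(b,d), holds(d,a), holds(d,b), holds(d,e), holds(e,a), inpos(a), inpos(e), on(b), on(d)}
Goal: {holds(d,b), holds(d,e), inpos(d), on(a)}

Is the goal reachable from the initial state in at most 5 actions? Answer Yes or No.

Yes

1. bind(b,a)  →  {holds(a,e), holds(b,a), holds(b,b), holds(b,d), holds(d,a), holds(d,b), holds(d,e), holds(e,a), inpos(a), inpos(b), inpos(e), on(d)}
2. bind(d,b)  →  {holds(a,e), holds(b,a), holds(b,b), holds(d,a), holds(d,b), holds(d,d), holds(d,e), holds(e,a), inpos(a), inpos(b), inpos(d), inpos(e)}
3. grab(d,a)  →  {holds(a,e), holds(b,a), holds(b,b), holds(d,a), holds(d,b), holds(d,e), holds(e,a), inpos(a), inpos(b), inpos(d), inpos(e), on(a), on(d)}
optimal plan length = 3; 3 ≤ 5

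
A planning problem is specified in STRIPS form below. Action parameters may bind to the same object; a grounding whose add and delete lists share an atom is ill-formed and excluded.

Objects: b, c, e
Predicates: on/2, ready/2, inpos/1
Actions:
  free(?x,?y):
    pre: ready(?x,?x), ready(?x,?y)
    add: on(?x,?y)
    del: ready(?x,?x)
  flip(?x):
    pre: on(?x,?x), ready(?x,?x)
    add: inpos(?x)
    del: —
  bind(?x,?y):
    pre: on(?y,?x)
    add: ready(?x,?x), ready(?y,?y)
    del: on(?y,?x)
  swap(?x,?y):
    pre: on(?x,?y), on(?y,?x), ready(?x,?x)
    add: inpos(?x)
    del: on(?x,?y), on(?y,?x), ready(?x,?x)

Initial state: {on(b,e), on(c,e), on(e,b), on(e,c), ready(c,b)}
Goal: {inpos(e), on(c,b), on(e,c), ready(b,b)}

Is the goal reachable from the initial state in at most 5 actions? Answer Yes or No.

Yes

1. bind(b,e)  →  {on(b,e), on(c,e), on(e,c), ready(b,b), ready(c,b), ready(e,e)}
2. free(e,e)  →  {on(b,e), on(c,e), on(e,c), on(e,e), ready(b,b), ready(c,b)}
3. bind(e,c)  →  {on(b,e), on(e,c), on(e,e), ready(b,b), ready(c,b), ready(c,c), ready(e,e)}
4. free(c,b)  →  {on(b,e), on(c,b), on(e,c), on(e,e), ready(b,b), ready(c,b), ready(e,e)}
5. flip(e)  →  {inpos(e), on(b,e), on(c,b), on(e,c), on(e,e), ready(b,b), ready(c,b), ready(e,e)}
optimal plan length = 5; 5 ≤ 5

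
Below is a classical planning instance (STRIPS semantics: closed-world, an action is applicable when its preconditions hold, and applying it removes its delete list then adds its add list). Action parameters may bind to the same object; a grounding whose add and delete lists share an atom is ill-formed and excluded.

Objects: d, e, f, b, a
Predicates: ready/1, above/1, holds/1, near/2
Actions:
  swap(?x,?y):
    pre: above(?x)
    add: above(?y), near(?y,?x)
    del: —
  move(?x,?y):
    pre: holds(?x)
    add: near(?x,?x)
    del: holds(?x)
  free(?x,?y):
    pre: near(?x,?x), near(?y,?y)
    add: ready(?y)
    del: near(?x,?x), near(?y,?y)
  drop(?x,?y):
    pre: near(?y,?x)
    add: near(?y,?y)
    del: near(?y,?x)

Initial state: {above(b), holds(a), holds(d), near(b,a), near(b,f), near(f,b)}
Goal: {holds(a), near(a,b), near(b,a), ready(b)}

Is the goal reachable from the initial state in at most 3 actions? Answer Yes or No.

Yes

1. swap(b,b)  →  {above(b), holds(a), holds(d), near(b,a), near(b,b), near(b,f), near(f,b)}
2. swap(b,a)  →  {above(a), above(b), holds(a), holds(d), near(a,b), near(b,a), near(b,b), near(b,f), near(f,b)}
3. free(b,b)  →  {above(a), above(b), holds(a), holds(d), near(a,b), near(b,a), near(b,f), near(f,b), ready(b)}
optimal plan length = 3; 3 ≤ 3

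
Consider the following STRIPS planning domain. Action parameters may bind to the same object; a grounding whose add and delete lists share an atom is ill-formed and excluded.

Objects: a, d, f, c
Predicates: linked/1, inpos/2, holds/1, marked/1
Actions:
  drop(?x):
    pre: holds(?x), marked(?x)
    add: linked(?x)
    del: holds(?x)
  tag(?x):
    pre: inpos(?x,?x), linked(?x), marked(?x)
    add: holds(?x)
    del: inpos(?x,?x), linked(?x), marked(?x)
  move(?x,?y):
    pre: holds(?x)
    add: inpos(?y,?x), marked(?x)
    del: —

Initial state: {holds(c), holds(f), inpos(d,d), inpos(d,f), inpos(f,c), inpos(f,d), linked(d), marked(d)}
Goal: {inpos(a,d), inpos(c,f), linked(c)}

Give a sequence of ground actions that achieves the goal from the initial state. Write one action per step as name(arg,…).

tag(d); move(d,a); move(f,c); move(c,a); drop(c)

1. tag(d)  →  {holds(c), holds(d), holds(f), inpos(d,f), inpos(f,c), inpos(f,d)}
2. move(d,a)  →  {holds(c), holds(d), holds(f), inpos(a,d), inpos(d,f), inpos(f,c), inpos(f,d), marked(d)}
3. move(f,c)  →  {holds(c), holds(d), holds(f), inpos(a,d), inpos(c,f), inpos(d,f), inpos(f,c), inpos(f,d), marked(d), marked(f)}
4. move(c,a)  →  {holds(c), holds(d), holds(f), inpos(a,c), inpos(a,d), inpos(c,f), inpos(d,f), inpos(f,c), inpos(f,d), marked(c), marked(d), marked(f)}
5. drop(c)  →  {holds(d), holds(f), inpos(a,c), inpos(a,d), inpos(c,f), inpos(d,f), inpos(f,c), inpos(f,d), linked(c), marked(c), marked(d), marked(f)}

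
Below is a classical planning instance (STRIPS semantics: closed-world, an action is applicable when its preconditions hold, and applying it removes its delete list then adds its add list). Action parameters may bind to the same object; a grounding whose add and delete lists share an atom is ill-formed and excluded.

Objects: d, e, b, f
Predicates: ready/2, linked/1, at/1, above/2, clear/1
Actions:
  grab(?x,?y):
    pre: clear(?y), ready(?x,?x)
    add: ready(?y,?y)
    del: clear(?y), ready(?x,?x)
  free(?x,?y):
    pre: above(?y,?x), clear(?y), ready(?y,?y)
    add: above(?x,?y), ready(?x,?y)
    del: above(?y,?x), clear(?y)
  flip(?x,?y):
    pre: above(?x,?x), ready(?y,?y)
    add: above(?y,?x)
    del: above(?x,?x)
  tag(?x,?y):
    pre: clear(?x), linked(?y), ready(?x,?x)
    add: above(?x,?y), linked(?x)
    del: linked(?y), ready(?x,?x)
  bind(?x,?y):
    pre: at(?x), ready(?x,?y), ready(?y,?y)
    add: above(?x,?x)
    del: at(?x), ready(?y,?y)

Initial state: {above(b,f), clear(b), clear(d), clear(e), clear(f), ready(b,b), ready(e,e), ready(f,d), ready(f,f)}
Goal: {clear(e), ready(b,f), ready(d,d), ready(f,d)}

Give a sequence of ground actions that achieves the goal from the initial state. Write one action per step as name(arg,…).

grab(e,d); free(f,b); free(b,f)

1. grab(e,d)  →  {above(b,f), clear(b), clear(e), clear(f), ready(b,b), ready(d,d), ready(f,d), ready(f,f)}
2. free(f,b)  →  {above(f,b), clear(e), clear(f), ready(b,b), ready(d,d), ready(f,b), ready(f,d), ready(f,f)}
3. free(b,f)  →  {above(b,f), clear(e), ready(b,b), ready(b,f), ready(d,d), ready(f,b), ready(f,d), ready(f,f)}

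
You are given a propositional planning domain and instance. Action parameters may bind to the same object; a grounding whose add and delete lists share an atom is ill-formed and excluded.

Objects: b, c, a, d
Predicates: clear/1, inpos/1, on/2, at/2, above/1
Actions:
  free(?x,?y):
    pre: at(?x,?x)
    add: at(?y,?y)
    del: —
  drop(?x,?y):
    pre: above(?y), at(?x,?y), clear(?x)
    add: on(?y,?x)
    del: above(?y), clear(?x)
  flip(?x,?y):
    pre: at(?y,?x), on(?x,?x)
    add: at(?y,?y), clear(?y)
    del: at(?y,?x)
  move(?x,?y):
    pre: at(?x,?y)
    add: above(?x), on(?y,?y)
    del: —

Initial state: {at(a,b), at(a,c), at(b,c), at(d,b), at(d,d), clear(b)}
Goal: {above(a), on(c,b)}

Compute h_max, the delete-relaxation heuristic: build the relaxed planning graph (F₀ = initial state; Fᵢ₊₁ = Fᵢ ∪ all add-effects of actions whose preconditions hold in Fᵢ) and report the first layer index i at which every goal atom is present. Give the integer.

3

F0 = init (6 atoms)
F1 = F0 ∪ {above(a), above(b), above(d), at(a,a), at(b,b), at(c,c), on(b,b), on(c,c), on(d,d)}  (15 atoms)
F2 = F1 ∪ {above(c), clear(a), clear(d), on(a,a)}  (19 atoms)
F3 = F2 ∪ {on(b,a), on(b,d), on(c,a), on(c,b)}  (23 atoms)
goal ⊆ F3  ⇒  h_max = 3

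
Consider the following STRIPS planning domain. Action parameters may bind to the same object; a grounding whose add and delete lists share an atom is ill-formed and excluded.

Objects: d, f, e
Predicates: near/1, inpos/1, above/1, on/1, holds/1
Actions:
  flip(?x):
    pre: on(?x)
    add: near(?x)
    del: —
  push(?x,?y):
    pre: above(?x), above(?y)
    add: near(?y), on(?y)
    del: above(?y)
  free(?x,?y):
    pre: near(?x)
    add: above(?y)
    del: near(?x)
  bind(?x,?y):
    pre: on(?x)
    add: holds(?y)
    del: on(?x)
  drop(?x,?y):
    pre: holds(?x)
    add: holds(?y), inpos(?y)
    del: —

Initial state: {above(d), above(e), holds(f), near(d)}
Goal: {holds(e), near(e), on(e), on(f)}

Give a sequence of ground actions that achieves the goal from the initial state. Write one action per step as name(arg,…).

push(d,e); free(d,f); push(d,f); drop(f,e)

1. push(d,e)  →  {above(d), holds(f), near(d), near(e), on(e)}
2. free(d,f)  →  {above(d), above(f), holds(f), near(e), on(e)}
3. push(d,f)  →  {above(d), holds(f), near(e), near(f), on(e), on(f)}
4. drop(f,e)  →  {above(d), holds(e), holds(f), inpos(e), near(e), near(f), on(e), on(f)}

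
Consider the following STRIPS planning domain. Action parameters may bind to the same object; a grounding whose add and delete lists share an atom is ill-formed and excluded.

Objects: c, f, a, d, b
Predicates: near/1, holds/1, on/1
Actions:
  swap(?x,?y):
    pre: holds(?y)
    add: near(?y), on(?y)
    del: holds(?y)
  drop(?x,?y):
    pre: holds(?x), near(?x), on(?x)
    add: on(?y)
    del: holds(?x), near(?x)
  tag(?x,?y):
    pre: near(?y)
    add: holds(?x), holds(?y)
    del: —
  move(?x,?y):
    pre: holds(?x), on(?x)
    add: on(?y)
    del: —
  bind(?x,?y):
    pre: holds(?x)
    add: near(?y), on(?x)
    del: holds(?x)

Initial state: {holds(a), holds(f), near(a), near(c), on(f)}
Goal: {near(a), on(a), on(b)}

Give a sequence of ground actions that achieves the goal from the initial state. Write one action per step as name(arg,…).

1. swap(c,a)  →  {holds(f), near(a), near(c), on(a), on(f)}
2. move(f,b)  →  {holds(f), near(a), near(c), on(a), on(b), on(f)}

swap(c,a); move(f,b)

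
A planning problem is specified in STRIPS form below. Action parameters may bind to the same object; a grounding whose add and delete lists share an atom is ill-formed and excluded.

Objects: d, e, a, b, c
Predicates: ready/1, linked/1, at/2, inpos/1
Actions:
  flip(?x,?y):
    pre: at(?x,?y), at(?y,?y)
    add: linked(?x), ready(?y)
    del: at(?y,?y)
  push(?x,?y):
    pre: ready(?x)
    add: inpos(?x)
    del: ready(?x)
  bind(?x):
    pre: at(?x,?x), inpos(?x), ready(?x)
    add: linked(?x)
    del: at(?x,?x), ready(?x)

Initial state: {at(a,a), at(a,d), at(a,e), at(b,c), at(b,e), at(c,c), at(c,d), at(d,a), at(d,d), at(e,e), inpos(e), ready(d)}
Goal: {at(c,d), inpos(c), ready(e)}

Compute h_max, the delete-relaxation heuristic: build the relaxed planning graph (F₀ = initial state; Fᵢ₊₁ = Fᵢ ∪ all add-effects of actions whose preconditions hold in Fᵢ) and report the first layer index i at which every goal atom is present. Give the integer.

2

F0 = init (12 atoms)
F1 = F0 ∪ {inpos(d), linked(a), linked(b), linked(c), linked(d), linked(e), ready(a), ready(c), ready(e)}  (21 atoms)
F2 = F1 ∪ {inpos(a), inpos(c)}  (23 atoms)
goal ⊆ F2  ⇒  h_max = 2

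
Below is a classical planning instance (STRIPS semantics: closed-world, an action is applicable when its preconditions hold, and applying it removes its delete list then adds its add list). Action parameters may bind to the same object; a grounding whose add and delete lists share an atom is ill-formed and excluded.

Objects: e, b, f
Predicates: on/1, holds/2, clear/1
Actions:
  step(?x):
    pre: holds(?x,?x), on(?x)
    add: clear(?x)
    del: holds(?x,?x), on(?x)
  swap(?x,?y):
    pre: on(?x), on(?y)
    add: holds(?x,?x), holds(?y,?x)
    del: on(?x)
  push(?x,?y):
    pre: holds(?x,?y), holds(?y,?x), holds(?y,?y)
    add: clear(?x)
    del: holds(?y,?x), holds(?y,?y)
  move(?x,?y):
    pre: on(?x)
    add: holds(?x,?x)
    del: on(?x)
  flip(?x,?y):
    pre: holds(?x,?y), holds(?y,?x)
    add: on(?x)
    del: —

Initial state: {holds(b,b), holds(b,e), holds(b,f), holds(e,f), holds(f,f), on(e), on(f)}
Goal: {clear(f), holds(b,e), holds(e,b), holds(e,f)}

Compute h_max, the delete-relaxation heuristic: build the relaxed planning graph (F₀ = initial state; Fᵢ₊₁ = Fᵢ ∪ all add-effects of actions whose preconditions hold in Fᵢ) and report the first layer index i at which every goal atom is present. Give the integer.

2

F0 = init (7 atoms)
F1 = F0 ∪ {clear(b), clear(f), holds(e,e), holds(f,e), on(b)}  (12 atoms)
F2 = F1 ∪ {clear(e), holds(e,b), holds(f,b)}  (15 atoms)
goal ⊆ F2  ⇒  h_max = 2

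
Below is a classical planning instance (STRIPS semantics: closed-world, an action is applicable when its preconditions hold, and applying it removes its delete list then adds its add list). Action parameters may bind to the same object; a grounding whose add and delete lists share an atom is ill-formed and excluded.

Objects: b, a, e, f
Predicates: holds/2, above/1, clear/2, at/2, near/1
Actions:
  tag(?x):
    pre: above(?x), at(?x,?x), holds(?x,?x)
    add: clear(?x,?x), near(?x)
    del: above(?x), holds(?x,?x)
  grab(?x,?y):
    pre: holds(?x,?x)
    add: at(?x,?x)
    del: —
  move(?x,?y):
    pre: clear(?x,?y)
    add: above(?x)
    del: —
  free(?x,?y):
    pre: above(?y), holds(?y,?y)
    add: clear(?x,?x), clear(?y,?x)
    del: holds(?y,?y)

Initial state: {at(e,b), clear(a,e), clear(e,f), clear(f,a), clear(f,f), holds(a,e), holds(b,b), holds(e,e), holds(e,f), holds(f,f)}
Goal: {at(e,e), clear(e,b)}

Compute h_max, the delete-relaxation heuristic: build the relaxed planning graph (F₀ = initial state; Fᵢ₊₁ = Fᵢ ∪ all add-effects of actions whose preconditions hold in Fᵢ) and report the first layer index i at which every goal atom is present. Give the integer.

2

F0 = init (10 atoms)
F1 = F0 ∪ {above(a), above(e), above(f), at(b,b), at(e,e), at(f,f)}  (16 atoms)
F2 = F1 ∪ {clear(a,a), clear(b,b), clear(e,a), clear(e,b), clear(e,e), clear(f,b), clear(f,e), near(e), near(f)}  (25 atoms)
goal ⊆ F2  ⇒  h_max = 2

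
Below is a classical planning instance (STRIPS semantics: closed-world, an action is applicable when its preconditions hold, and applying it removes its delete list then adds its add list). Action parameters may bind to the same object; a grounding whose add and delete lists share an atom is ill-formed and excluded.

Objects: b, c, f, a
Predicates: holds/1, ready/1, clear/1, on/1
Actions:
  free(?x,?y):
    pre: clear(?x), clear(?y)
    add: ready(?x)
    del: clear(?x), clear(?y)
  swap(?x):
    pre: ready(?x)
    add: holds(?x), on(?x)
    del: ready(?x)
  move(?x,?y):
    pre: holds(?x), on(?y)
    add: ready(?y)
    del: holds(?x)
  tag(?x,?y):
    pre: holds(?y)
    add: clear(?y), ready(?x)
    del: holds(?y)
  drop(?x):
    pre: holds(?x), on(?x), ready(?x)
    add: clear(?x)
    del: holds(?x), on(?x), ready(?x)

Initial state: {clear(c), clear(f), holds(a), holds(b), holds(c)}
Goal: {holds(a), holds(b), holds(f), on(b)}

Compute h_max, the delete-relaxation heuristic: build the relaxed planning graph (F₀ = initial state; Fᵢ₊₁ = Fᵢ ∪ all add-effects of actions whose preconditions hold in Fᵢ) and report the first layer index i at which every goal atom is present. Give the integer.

F0 = init (5 atoms)
F1 = F0 ∪ {clear(a), clear(b), ready(a), ready(b), ready(c), ready(f)}  (11 atoms)
F2 = F1 ∪ {holds(f), on(a), on(b), on(c), on(f)}  (16 atoms)
goal ⊆ F2  ⇒  h_max = 2

2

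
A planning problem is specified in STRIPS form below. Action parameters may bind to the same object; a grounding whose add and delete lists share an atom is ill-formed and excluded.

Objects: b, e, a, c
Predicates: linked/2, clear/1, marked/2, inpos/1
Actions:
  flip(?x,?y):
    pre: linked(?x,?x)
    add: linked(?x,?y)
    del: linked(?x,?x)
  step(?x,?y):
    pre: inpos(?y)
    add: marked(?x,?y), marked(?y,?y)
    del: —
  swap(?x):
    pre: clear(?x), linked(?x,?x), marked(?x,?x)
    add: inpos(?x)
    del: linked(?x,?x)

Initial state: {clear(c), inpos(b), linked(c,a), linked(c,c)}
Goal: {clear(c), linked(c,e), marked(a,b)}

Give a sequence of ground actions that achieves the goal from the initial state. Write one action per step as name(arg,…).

1. flip(c,e)  →  {clear(c), inpos(b), linked(c,a), linked(c,e)}
2. step(a,b)  →  {clear(c), inpos(b), linked(c,a), linked(c,e), marked(a,b), marked(b,b)}

flip(c,e); step(a,b)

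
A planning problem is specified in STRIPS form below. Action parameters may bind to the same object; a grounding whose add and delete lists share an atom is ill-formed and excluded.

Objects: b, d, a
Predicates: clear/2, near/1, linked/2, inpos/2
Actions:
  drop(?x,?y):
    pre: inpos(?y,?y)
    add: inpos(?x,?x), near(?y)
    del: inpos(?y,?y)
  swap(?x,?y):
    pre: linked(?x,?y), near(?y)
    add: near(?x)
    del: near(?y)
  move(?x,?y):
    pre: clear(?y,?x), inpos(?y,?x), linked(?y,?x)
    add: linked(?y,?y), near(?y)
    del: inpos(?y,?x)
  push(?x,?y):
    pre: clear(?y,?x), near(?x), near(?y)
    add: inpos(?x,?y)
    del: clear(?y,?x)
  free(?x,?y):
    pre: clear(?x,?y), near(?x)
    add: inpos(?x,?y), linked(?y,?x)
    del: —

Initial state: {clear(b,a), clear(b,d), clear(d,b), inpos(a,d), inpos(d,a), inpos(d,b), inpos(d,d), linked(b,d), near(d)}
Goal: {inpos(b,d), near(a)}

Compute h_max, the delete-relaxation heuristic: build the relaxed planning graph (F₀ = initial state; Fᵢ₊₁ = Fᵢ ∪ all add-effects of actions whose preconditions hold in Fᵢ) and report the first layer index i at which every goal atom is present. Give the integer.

2

F0 = init (9 atoms)
F1 = F0 ∪ {inpos(a,a), inpos(b,b), near(b)}  (12 atoms)
F2 = F1 ∪ {inpos(b,a), inpos(b,d), linked(a,b), linked(d,b), near(a)}  (17 atoms)
goal ⊆ F2  ⇒  h_max = 2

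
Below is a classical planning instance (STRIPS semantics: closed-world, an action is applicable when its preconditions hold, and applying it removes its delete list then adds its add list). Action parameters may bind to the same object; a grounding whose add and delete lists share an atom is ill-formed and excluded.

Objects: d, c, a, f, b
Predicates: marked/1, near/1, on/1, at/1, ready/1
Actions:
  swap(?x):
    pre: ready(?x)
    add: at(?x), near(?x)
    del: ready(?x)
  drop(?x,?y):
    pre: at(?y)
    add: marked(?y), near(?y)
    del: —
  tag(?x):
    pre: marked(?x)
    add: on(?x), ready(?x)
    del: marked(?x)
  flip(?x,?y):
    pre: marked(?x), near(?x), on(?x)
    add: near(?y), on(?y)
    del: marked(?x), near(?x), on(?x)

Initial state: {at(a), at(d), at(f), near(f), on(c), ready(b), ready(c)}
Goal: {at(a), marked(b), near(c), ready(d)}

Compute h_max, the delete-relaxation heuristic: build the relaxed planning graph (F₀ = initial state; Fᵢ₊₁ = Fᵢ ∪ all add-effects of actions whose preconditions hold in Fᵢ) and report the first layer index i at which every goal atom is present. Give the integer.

F0 = init (7 atoms)
F1 = F0 ∪ {at(b), at(c), marked(a), marked(d), marked(f), near(a), near(b), near(c), near(d)}  (16 atoms)
F2 = F1 ∪ {marked(b), marked(c), on(a), on(d), on(f), ready(a), ready(d), ready(f)}  (24 atoms)
goal ⊆ F2  ⇒  h_max = 2

2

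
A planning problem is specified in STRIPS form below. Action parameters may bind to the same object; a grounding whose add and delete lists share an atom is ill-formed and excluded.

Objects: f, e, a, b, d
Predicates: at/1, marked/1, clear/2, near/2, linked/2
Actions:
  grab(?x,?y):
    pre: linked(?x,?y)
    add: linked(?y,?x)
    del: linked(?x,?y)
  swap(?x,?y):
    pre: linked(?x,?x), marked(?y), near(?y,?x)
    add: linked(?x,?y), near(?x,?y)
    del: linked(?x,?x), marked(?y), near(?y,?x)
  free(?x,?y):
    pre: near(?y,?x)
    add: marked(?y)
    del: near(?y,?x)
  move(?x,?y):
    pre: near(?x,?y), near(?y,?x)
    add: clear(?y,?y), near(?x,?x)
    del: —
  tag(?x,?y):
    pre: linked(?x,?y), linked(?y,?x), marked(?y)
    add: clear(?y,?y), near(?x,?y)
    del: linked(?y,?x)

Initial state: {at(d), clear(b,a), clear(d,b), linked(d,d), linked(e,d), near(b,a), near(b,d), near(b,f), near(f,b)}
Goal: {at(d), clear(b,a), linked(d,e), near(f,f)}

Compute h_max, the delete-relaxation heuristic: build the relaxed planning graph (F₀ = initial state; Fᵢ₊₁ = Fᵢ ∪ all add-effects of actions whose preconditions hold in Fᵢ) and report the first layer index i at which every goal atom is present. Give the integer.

F0 = init (9 atoms)
F1 = F0 ∪ {clear(b,b), clear(f,f), linked(d,e), marked(b), marked(f), near(b,b), near(f,f)}  (16 atoms)
goal ⊆ F1  ⇒  h_max = 1

1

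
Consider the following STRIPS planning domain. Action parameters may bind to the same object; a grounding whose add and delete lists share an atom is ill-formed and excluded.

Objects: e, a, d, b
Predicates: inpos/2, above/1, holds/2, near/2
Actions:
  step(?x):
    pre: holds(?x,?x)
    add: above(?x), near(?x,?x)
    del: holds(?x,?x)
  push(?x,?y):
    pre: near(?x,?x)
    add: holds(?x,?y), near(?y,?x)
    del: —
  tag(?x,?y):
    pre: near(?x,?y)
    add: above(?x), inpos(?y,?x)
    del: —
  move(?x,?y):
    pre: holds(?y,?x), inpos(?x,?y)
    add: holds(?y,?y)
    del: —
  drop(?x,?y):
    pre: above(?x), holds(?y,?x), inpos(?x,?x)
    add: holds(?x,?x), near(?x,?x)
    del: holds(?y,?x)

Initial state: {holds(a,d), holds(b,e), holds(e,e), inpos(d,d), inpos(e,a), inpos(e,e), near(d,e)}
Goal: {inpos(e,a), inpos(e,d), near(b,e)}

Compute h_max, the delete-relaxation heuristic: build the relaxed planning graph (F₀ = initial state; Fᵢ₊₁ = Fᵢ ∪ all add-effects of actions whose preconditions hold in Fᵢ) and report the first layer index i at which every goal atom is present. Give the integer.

F0 = init (7 atoms)
F1 = F0 ∪ {above(d), above(e), inpos(e,d), near(e,e)}  (11 atoms)
F2 = F1 ∪ {holds(d,d), holds(e,a), holds(e,b), holds(e,d), near(a,e), near(b,e), near(d,d)}  (18 atoms)
goal ⊆ F2  ⇒  h_max = 2

2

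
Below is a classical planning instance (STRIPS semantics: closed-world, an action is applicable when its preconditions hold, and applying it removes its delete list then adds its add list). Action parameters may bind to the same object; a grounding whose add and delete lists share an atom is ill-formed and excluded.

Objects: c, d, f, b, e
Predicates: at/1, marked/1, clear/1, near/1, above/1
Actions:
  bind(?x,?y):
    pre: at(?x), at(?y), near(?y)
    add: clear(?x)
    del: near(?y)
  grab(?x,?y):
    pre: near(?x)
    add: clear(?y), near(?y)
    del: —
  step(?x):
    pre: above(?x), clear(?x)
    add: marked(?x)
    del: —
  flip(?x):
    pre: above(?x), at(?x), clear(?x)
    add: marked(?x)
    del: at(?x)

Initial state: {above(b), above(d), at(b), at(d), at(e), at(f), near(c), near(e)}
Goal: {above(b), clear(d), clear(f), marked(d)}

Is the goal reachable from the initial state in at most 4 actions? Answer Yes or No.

Yes

1. bind(d,e)  →  {above(b), above(d), at(b), at(d), at(e), at(f), clear(d), near(c)}
2. grab(c,f)  →  {above(b), above(d), at(b), at(d), at(e), at(f), clear(d), clear(f), near(c), near(f)}
3. step(d)  →  {above(b), above(d), at(b), at(d), at(e), at(f), clear(d), clear(f), marked(d), near(c), near(f)}
optimal plan length = 3; 3 ≤ 4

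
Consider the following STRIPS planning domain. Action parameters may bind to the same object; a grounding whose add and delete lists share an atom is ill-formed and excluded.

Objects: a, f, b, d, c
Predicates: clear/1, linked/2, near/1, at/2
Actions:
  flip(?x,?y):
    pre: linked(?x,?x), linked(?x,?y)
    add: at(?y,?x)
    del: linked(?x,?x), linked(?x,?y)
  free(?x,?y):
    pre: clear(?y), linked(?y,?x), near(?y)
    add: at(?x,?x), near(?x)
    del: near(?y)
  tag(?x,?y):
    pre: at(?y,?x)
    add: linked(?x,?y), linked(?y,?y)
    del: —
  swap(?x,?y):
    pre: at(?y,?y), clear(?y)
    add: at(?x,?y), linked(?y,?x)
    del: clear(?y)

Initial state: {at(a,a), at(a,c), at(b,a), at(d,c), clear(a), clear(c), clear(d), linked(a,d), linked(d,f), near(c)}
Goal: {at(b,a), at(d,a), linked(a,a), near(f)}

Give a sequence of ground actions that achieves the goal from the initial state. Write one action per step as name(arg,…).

1. tag(a,a)  →  {at(a,a), at(a,c), at(b,a), at(d,c), clear(a), clear(c), clear(d), linked(a,a), linked(a,d), linked(d,f), near(c)}
2. tag(c,d)  →  {at(a,a), at(a,c), at(b,a), at(d,c), clear(a), clear(c), clear(d), linked(a,a), linked(a,d), linked(c,d), linked(d,d), linked(d,f), near(c)}
3. free(d,c)  →  {at(a,a), at(a,c), at(b,a), at(d,c), at(d,d), clear(a), clear(c), clear(d), linked(a,a), linked(a,d), linked(c,d), linked(d,d), linked(d,f), near(d)}
4. free(f,d)  →  {at(a,a), at(a,c), at(b,a), at(d,c), at(d,d), at(f,f), clear(a), clear(c), clear(d), linked(a,a), linked(a,d), linked(c,d), linked(d,d), linked(d,f), near(f)}
5. swap(d,a)  →  {at(a,a), at(a,c), at(b,a), at(d,a), at(d,c), at(d,d), at(f,f), clear(c), clear(d), linked(a,a), linked(a,d), linked(c,d), linked(d,d), linked(d,f), near(f)}

tag(a,a); tag(c,d); free(d,c); free(f,d); swap(d,a)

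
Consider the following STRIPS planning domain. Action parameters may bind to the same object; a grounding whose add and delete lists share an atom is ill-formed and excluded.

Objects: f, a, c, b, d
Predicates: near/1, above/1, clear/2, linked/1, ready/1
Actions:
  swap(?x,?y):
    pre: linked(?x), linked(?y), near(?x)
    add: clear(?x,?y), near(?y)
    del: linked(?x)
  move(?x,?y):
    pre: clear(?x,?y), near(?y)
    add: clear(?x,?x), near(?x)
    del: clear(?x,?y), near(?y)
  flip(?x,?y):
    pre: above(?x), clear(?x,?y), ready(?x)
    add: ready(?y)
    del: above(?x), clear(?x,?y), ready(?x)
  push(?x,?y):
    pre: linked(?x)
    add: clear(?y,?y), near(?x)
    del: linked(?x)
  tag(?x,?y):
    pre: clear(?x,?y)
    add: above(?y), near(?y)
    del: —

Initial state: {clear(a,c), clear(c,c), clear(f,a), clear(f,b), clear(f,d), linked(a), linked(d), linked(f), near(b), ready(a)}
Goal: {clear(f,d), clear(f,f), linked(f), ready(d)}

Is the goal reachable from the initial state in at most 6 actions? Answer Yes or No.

1. move(f,b)  →  {clear(a,c), clear(c,c), clear(f,a), clear(f,d), clear(f,f), linked(a), linked(d), linked(f), near(f), ready(a)}
2. tag(f,a)  →  {above(a), clear(a,c), clear(c,c), clear(f,a), clear(f,d), clear(f,f), linked(a), linked(d), linked(f), near(a), near(f), ready(a)}
3. swap(a,d)  →  {above(a), clear(a,c), clear(a,d), clear(c,c), clear(f,a), clear(f,d), clear(f,f), linked(d), linked(f), near(a), near(d), near(f), ready(a)}
4. flip(a,d)  →  {clear(a,c), clear(c,c), clear(f,a), clear(f,d), clear(f,f), linked(d), linked(f), near(a), near(d), near(f), ready(d)}
optimal plan length = 4; 4 ≤ 6

Yes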